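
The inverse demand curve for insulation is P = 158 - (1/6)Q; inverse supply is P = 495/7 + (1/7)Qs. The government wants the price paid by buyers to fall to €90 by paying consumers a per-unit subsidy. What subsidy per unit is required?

Required subsidy s = €39 per unit

At a buyer price of 90, quantity demanded is 948 − 6·90 = 408.
Sellers supply 408 only when they receive Ps = 495/7 + (1/7)·408 = 129.
s = Ps − Pb = 129 − 90 = 39.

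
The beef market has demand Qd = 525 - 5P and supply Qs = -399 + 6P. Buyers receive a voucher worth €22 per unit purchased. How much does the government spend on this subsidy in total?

Government cost = €3630

Pre-subsidy: 525 - 5P = -399 + 6P gives P* = 84, Q* = 105.
With the rebate, buyers effectively pay Pb = Ps − 22, where Ps is the price sellers receive.
Demand in terms of Ps becomes Qd = 525 − 5(Ps − 22) = 635 - 5Ps. Setting this equal to supply: 635 - 5Ps = -399 + 6Ps, so Ps = 94.
Buyers pay Pb = 94 − 22 = 72; Q' = -399 + 6·94 = 165.
Government outlay = subsidy × quantity = 22 × 165 = 3630.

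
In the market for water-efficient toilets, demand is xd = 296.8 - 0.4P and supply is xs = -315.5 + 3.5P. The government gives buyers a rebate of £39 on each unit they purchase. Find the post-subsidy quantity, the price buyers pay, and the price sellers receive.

Pre-subsidy: 296.8 - 0.4P = -315.5 + 3.5P gives P* = 157, x* = 234.
With the rebate, buyers effectively pay Pb = Ps − 39, where Ps is the price sellers receive.
Demand in terms of Ps becomes xd = 296.8 − 0.4(Ps − 39) = 312.4 - 0.4Ps. Setting this equal to supply: 312.4 - 0.4Ps = -315.5 + 3.5Ps, so Ps = 161.
Buyers pay Pb = 161 − 39 = 122; x' = -315.5 + 3.5·161 = 248.

x' = 248; buyers pay £122; sellers receive £161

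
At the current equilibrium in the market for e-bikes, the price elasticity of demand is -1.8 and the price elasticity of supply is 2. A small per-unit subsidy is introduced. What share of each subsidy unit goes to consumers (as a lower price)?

For a small subsidy around the equilibrium, the benefit split depends on the relative slopes, which at a point are proportional to the elasticities.
Buyer share = εs/(εs + |εd|) = 2/(2 + 1.8) = 10/19; seller share = |εd|/(εs + |εd|) = 9/19.

Consumer share = 10/19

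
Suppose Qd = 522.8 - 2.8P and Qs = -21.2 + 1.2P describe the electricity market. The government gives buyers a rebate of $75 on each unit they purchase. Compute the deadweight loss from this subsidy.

Pre-subsidy: 522.8 - 2.8P = -21.2 + 1.2P gives P* = 136, Q* = 142.
With the rebate, buyers effectively pay Pb = Ps − 75, where Ps is the price sellers receive.
Demand in terms of Ps becomes Qd = 522.8 − 2.8(Ps − 75) = 732.8 - 2.8Ps. Setting this equal to supply: 732.8 - 2.8Ps = -21.2 + 1.2Ps, so Ps = 188.5.
Buyers pay Pb = 188.5 − 75 = 113.5; Q' = -21.2 + 1.2·188.5 = 205.
The subsidy expands output by 205 − 142 = 63 past the efficient level; on those units the gap between marginal cost and willingness to pay runs from 0 up to 75.
DWL = ½ × 75 × 63 = 2362.5.

Deadweight loss = $2362.5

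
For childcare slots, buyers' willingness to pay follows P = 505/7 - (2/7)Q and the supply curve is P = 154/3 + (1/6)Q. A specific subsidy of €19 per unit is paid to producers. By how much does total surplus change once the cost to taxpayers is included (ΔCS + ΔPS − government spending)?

Net change in total surplus = -€399

Pre-subsidy: 505/7 - (2/7)Q = 154/3 + (1/6)Q gives Q* = 46 and P* = 59.
With the subsidy, sellers receive Ps = Pb + 19 for each unit, where Pb is the price buyers pay.
On the curves, Pb = 505/7 - (2/7)Q and Ps = 154/3 + (1/6)Q; the wedge Ps − Pb = 19 gives 154/3 + (1/6)Q − (505/7 - (2/7)Q) = 19, so Q' = 88.
Then Pb = 505/7 − (2/7)·88 = 47 and Ps = 154/3 + (1/6)·88 = 66.
ΔCS = ½(46 + 88)(59 − 47) = 804; ΔPS = ½(46 + 88)(66 − 59) = 469.
Government spending = 19 × 88 = 1672.
Net change = 804 + 469 − 1672 = -399. The loss equals the DWL triangle ½·19·42.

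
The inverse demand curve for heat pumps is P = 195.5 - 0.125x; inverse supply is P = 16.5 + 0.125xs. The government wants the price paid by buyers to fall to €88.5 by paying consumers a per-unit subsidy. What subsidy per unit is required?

At a buyer price of 88.5, quantity demanded is 1564 − 8·88.5 = 856.
Sellers supply 856 only when they receive Ps = 16.5 + 0.125·856 = 123.5.
s = Ps − Pb = 123.5 − 88.5 = 35.

Required subsidy s = €35 per unit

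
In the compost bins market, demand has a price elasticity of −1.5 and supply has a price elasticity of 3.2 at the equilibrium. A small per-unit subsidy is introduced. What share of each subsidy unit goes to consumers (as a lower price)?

Consumer share = 32/47

For a small subsidy around the equilibrium, the benefit split depends on the relative slopes, which at a point are proportional to the elasticities.
Buyer share = εs/(εs + |εd|) = 3.2/(3.2 + 1.5) = 32/47; seller share = |εd|/(εs + |εd|) = 15/47.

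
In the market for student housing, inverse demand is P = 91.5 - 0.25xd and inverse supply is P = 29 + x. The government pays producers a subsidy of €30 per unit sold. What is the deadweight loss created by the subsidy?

Deadweight loss = €360

Pre-subsidy: 91.5 - 0.25x = 29 + x gives x* = 50 and P* = 79.
With the subsidy, sellers receive Ps = Pb + 30 for each unit, where Pb is the price buyers pay.
On the curves, Pb = 91.5 - 0.25x and Ps = 29 + x; the wedge Ps − Pb = 30 gives 29 + x − (91.5 - 0.25x) = 30, so x' = 74.
Then Pb = 91.5 − 0.25·74 = 73 and Ps = 29 + 1·74 = 103.
The subsidy expands output by 74 − 50 = 24 past the efficient level; on those units the gap between marginal cost and willingness to pay runs from 0 up to 30.
DWL = ½ × 30 × 24 = 360.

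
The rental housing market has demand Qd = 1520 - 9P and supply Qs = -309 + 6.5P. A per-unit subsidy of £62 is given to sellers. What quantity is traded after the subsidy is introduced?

Pre-subsidy: 1520 - 9P = -309 + 6.5P gives P* = 118, Q* = 458.
With the subsidy, sellers receive Ps = Pb + 62 for each unit, where Pb is the price buyers pay.
Supply in terms of Pb becomes Qs = -309 + 6.5(Pb + 62) = 94 + 6.5Pb. Setting this equal to demand: 1520 - 9Pb = 94 + 6.5Pb, so Pb = 92.
Sellers receive Ps = 92 + 62 = 154; Q' = 1520 − 9·92 = 692.

Q' = 692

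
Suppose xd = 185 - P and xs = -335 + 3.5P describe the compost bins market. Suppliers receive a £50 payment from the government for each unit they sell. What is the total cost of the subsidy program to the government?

Pre-subsidy: 185 - P = -335 + 3.5P gives P* = 1040/9, x* = 625/9.
With the subsidy, sellers receive Ps = Pb + 50 for each unit, where Pb is the price buyers pay.
Supply in terms of Pb becomes xs = -335 + 3.5(Pb + 50) = -160 + 3.5Pb. Setting this equal to demand: 185 - Pb = -160 + 3.5Pb, so Pb = 230/3.
Sellers receive Ps = 230/3 + 50 = 380/3; x' = 185 − 1·(230/3) = 325/3.
Government outlay = subsidy × quantity = 50 × 325/3 = 16250/3.

Government cost = 16250/3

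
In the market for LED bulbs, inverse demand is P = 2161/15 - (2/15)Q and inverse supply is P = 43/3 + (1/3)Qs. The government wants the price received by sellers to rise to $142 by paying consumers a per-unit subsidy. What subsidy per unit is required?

Required subsidy s = $49 per unit

At a seller price of 142, quantity supplied is -43 + 3·142 = 383.
Buyers absorb 383 only when they pay Pb = 2161/15 − (2/15)·383 = 93.
s = Ps − Pb = 142 − 93 = 49.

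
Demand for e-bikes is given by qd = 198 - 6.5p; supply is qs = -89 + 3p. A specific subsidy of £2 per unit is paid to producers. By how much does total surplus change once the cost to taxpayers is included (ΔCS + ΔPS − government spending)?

Pre-subsidy: 198 - 6.5p = -89 + 3p gives p* = 574/19, q* = 31/19.
With the subsidy, sellers receive ps = pb + 2 for each unit, where pb is the price buyers pay.
Supply in terms of pb becomes qs = -89 + 3(pb + 2) = -83 + 3pb. Setting this equal to demand: 198 - 6.5pb = -83 + 3pb, so pb = 562/19.
Sellers receive ps = 562/19 + 2 = 600/19; q' = 198 − 6.5·(562/19) = 109/19.
ΔCS = ½(31/19 + 109/19)(574/19 − 562/19) = 840/361; ΔPS = ½(31/19 + 109/19)(600/19 − 574/19) = 1820/361.
Government spending = 2 × 109/19 = 218/19.
Net change = 840/361 + 1820/361 − 218/19 = -78/19. The loss equals the DWL triangle ½·2·78/19.

Net change in total surplus = -78/19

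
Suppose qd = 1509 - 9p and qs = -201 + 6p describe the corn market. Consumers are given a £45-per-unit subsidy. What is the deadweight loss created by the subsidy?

Pre-subsidy: 1509 - 9p = -201 + 6p gives p* = 114, q* = 483.
With the rebate, buyers effectively pay pb = ps − 45, where ps is the price sellers receive.
Demand in terms of ps becomes qd = 1509 − 9(ps − 45) = 1914 - 9ps. Setting this equal to supply: 1914 - 9ps = -201 + 6ps, so ps = 141.
Buyers pay pb = 141 − 45 = 96; q' = -201 + 6·141 = 645.
The subsidy expands output by 645 − 483 = 162 past the efficient level; on those units the gap between marginal cost and willingness to pay runs from 0 up to 45.
DWL = ½ × 45 × 162 = 3645.

Deadweight loss = £3645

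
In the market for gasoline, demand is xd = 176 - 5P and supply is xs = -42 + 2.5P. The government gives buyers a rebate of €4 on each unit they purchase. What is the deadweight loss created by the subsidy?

Deadweight loss = 40/3

Pre-subsidy: 176 - 5P = -42 + 2.5P gives P* = 436/15, x* = 92/3.
With the rebate, buyers effectively pay Pb = Ps − 4, where Ps is the price sellers receive.
Demand in terms of Ps becomes xd = 176 − 5(Ps − 4) = 196 - 5Ps. Setting this equal to supply: 196 - 5Ps = -42 + 2.5Ps, so Ps = 476/15.
Buyers pay Pb = 476/15 − 4 = 416/15; x' = -42 + 2.5·(476/15) = 112/3.
The subsidy expands output by 112/3 − 92/3 = 20/3 past the efficient level; on those units the gap between marginal cost and willingness to pay runs from 0 up to 4.
DWL = ½ × 4 × 20/3 = 40/3.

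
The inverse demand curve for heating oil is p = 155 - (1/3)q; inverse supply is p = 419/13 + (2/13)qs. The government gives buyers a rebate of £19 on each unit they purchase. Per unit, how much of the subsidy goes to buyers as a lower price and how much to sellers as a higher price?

Pre-subsidy: 155 - (1/3)q = 419/13 + (2/13)q gives q* = 252 and p* = 71.
With the rebate, buyers effectively pay pb = ps − 19, where ps is the price sellers receive.
On the curves, pb = 155 - (1/3)q and ps = 419/13 + (2/13)q; the wedge ps − pb = 19 gives 419/13 + (2/13)q − (155 - (1/3)q) = 19, so q' = 291.
Then pb = 155 − (1/3)·291 = 58 and ps = 419/13 + (2/13)·291 = 77.
Buyers' price falls by p* − pb = 71 − 58 = 13; sellers' price rises by ps − p* = 77 − 71 = 6.

Buyers gain £13 per unit; sellers gain £6 per unit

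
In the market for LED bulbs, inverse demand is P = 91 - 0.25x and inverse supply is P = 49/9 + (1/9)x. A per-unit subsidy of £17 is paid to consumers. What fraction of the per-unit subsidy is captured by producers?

Pre-subsidy: 91 - 0.25x = 49/9 + (1/9)x gives x* = 3080/13 and P* = 413/13.
With the rebate, buyers effectively pay Pb = Ps − 17, where Ps is the price sellers receive.
On the curves, Pb = 91 - 0.25x and Ps = 49/9 + (1/9)x; the wedge Ps − Pb = 17 gives 49/9 + (1/9)x − (91 - 0.25x) = 17, so x' = 284.
Then Pb = 91 − 0.25·284 = 20 and Ps = 49/9 + (1/9)·284 = 37.
Buyers' price falls by P* − Pb = 413/13 − 20 = 153/13; sellers' price rises by Ps − P* = 37 − 413/13 = 68/13.
So producers capture (68/13)/17 = 4/13 of each unit of subsidy.

Producer share = 4/13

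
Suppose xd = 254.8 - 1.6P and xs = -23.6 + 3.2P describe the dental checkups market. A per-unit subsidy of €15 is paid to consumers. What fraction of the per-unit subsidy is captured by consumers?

Pre-subsidy: 254.8 - 1.6P = -23.6 + 3.2P gives P* = 58, x* = 162.
With the rebate, buyers effectively pay Pb = Ps − 15, where Ps is the price sellers receive.
Demand in terms of Ps becomes xd = 254.8 − 1.6(Ps − 15) = 278.8 - 1.6Ps. Setting this equal to supply: 278.8 - 1.6Ps = -23.6 + 3.2Ps, so Ps = 63.
Buyers pay Pb = 63 − 15 = 48; x' = -23.6 + 3.2·63 = 178.
Buyers' price falls by P* − Pb = 58 − 48 = 10; sellers' price rises by Ps − P* = 63 − 58 = 5.
So consumers capture 10/15 = 2/3 of each unit of subsidy.

Consumer share = 2/3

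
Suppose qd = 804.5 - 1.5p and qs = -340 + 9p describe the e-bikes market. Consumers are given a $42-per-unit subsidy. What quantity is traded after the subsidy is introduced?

q' = 695

Pre-subsidy: 804.5 - 1.5p = -340 + 9p gives p* = 109, q* = 641.
With the rebate, buyers effectively pay pb = ps − 42, where ps is the price sellers receive.
Demand in terms of ps becomes qd = 804.5 − 1.5(ps − 42) = 867.5 - 1.5ps. Setting this equal to supply: 867.5 - 1.5ps = -340 + 9ps, so ps = 115.
Buyers pay pb = 115 − 42 = 73; q' = -340 + 9·115 = 695.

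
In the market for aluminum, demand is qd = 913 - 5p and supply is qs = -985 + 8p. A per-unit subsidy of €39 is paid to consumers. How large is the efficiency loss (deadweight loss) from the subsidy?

Pre-subsidy: 913 - 5p = -985 + 8p gives p* = 146, q* = 183.
With the rebate, buyers effectively pay pb = ps − 39, where ps is the price sellers receive.
Demand in terms of ps becomes qd = 913 − 5(ps − 39) = 1108 - 5ps. Setting this equal to supply: 1108 - 5ps = -985 + 8ps, so ps = 161.
Buyers pay pb = 161 − 39 = 122; q' = -985 + 8·161 = 303.
The subsidy expands output by 303 − 183 = 120 past the efficient level; on those units the gap between marginal cost and willingness to pay runs from 0 up to 39.
DWL = ½ × 39 × 120 = 2340.

Deadweight loss = €2340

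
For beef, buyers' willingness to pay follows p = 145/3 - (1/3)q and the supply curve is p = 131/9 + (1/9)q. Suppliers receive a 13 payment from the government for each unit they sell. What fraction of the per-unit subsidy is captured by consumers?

Consumer share = 0.75

Pre-subsidy: 145/3 - (1/3)q = 131/9 + (1/9)q gives q* = 76 and p* = 23.
With the subsidy, sellers receive ps = pb + 13 for each unit, where pb is the price buyers pay.
On the curves, pb = 145/3 - (1/3)q and ps = 131/9 + (1/9)q; the wedge ps − pb = 13 gives 131/9 + (1/9)q − (145/3 - (1/3)q) = 13, so q' = 105.25.
Then pb = 145/3 − (1/3)·105.25 = 13.25 and ps = 131/9 + (1/9)·105.25 = 26.25.
Buyers' price falls by p* − pb = 23 − 13.25 = 9.75; sellers' price rises by ps − p* = 26.25 − 23 = 3.25.
So consumers capture 9.75/13 = 0.75 of each unit of subsidy.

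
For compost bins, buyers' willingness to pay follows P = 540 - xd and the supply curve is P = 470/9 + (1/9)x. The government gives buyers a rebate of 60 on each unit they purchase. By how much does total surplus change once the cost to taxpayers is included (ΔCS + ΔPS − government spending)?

Net change in total surplus = -1620

Pre-subsidy: 540 - x = 470/9 + (1/9)x gives x* = 439 and P* = 101.
With the rebate, buyers effectively pay Pb = Ps − 60, where Ps is the price sellers receive.
On the curves, Pb = 540 - x and Ps = 470/9 + (1/9)x; the wedge Ps − Pb = 60 gives 470/9 + (1/9)x − (540 - x) = 60, so x' = 493.
Then Pb = 540 − 1·493 = 47 and Ps = 470/9 + (1/9)·493 = 107.
ΔCS = ½(439 + 493)(101 − 47) = 25164; ΔPS = ½(439 + 493)(107 − 101) = 2796.
Government spending = 60 × 493 = 29580.
Net change = 25164 + 2796 − 29580 = -1620. The loss equals the DWL triangle ½·60·54.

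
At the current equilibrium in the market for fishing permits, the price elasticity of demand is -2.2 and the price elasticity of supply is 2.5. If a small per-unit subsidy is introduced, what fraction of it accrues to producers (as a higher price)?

Producer share = 22/47

For a small subsidy around the equilibrium, the benefit split depends on the relative slopes, which at a point are proportional to the elasticities.
Buyer share = εs/(εs + |εd|) = 2.5/(2.5 + 2.2) = 25/47; seller share = |εd|/(εs + |εd|) = 22/47.
So producers capture 22/47 of the subsidy.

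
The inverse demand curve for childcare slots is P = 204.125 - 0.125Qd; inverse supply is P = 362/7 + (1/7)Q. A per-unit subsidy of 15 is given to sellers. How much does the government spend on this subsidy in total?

Pre-subsidy: 204.125 - 0.125Q = 362/7 + (1/7)Q gives Q* = 569 and P* = 133.
With the subsidy, sellers receive Ps = Pb + 15 for each unit, where Pb is the price buyers pay.
On the curves, Pb = 204.125 - 0.125Q and Ps = 362/7 + (1/7)Q; the wedge Ps − Pb = 15 gives 362/7 + (1/7)Q − (204.125 - 0.125Q) = 15, so Q' = 625.
Then Pb = 204.125 − 0.125·625 = 126 and Ps = 362/7 + (1/7)·625 = 141.
Government outlay = subsidy × quantity = 15 × 625 = 9375.

Government cost = 9375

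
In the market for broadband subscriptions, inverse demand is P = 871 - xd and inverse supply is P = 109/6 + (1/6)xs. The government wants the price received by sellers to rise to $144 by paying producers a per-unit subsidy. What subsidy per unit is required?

Required subsidy s = $28 per unit

At a seller price of 144, quantity supplied is -109 + 6·144 = 755.
Buyers absorb 755 only when they pay Pb = 871 − 1·755 = 116.
s = Ps − Pb = 144 − 116 = 28.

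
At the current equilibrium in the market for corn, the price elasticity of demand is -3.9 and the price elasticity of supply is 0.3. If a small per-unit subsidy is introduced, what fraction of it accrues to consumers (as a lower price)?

For a small subsidy around the equilibrium, the benefit split depends on the relative slopes, which at a point are proportional to the elasticities.
Buyer share = εs/(εs + |εd|) = 0.3/(0.3 + 3.9) = 1/14; seller share = |εd|/(εs + |εd|) = 13/14.

Consumer share = 1/14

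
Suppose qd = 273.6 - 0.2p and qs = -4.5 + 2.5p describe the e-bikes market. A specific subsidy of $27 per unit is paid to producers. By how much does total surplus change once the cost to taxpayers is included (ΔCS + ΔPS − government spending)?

Net change in total surplus = -$67.5

Pre-subsidy: 273.6 - 0.2p = -4.5 + 2.5p gives p* = 103, q* = 253.
With the subsidy, sellers receive ps = pb + 27 for each unit, where pb is the price buyers pay.
Supply in terms of pb becomes qs = -4.5 + 2.5(pb + 27) = 63 + 2.5pb. Setting this equal to demand: 273.6 - 0.2pb = 63 + 2.5pb, so pb = 78.
Sellers receive ps = 78 + 27 = 105; q' = 273.6 − 0.2·78 = 258.
ΔCS = ½(253 + 258)(103 − 78) = 6387.5; ΔPS = ½(253 + 258)(105 − 103) = 511.
Government spending = 27 × 258 = 6966.
Net change = 6387.5 + 511 − 6966 = -67.5. The loss equals the DWL triangle ½·27·5.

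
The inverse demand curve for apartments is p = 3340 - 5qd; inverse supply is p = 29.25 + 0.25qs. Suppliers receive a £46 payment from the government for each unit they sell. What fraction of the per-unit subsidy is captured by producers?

Pre-subsidy: 3340 - 5q = 29.25 + 0.25q gives q* = 13243/21 and p* = 3925/21.
With the subsidy, sellers receive ps = pb + 46 for each unit, where pb is the price buyers pay.
On the curves, pb = 3340 - 5q and ps = 29.25 + 0.25q; the wedge ps − pb = 46 gives 29.25 + 0.25q − (3340 - 5q) = 46, so q' = 13427/21.
Then pb = 3340 − 5·(13427/21) = 3005/21 and ps = 29.25 + 0.25·(13427/21) = 3971/21.
Buyers' price falls by p* − pb = 3925/21 − 3005/21 = 920/21; sellers' price rises by ps − p* = 3971/21 − 3925/21 = 46/21.
So producers capture (46/21)/46 = 1/21 of each unit of subsidy.

Producer share = 1/21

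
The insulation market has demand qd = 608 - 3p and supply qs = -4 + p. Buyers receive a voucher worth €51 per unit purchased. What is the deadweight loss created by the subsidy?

Deadweight loss = €975.375

Pre-subsidy: 608 - 3p = -4 + p gives p* = 153, q* = 149.
With the rebate, buyers effectively pay pb = ps − 51, where ps is the price sellers receive.
Demand in terms of ps becomes qd = 608 − 3(ps − 51) = 761 - 3ps. Setting this equal to supply: 761 - 3ps = -4 + ps, so ps = 191.25.
Buyers pay pb = 191.25 − 51 = 140.25; q' = -4 + 1·191.25 = 187.25.
The subsidy expands output by 187.25 − 149 = 38.25 past the efficient level; on those units the gap between marginal cost and willingness to pay runs from 0 up to 51.
DWL = ½ × 51 × 38.25 = 975.375.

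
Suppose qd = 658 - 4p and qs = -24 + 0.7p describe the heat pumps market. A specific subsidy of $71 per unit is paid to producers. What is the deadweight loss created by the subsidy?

Deadweight loss = 70574/47

Pre-subsidy: 658 - 4p = -24 + 0.7p gives p* = 6820/47, q* = 3646/47.
With the subsidy, sellers receive ps = pb + 71 for each unit, where pb is the price buyers pay.
Supply in terms of pb becomes qs = -24 + 0.7(pb + 71) = 25.7 + 0.7pb. Setting this equal to demand: 658 - 4pb = 25.7 + 0.7pb, so pb = 6323/47.
Sellers receive ps = 6323/47 + 71 = 9660/47; q' = 658 − 4·(6323/47) = 5634/47.
The subsidy expands output by 5634/47 − 3646/47 = 1988/47 past the efficient level; on those units the gap between marginal cost and willingness to pay runs from 0 up to 71.
DWL = ½ × 71 × 1988/47 = 70574/47.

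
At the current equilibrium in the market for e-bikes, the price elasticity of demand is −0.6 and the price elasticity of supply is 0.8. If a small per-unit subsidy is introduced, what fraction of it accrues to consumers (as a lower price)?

For a small subsidy around the equilibrium, the benefit split depends on the relative slopes, which at a point are proportional to the elasticities.
Buyer share = εs/(εs + |εd|) = 0.8/(0.8 + 0.6) = 4/7; seller share = |εd|/(εs + |εd|) = 3/7.

Consumer share = 4/7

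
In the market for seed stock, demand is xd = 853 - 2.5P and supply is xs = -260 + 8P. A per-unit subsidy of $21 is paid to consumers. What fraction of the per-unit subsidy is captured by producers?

Pre-subsidy: 853 - 2.5P = -260 + 8P gives P* = 106, x* = 588.
With the rebate, buyers effectively pay Pb = Ps − 21, where Ps is the price sellers receive.
Demand in terms of Ps becomes xd = 853 − 2.5(Ps − 21) = 905.5 - 2.5Ps. Setting this equal to supply: 905.5 - 2.5Ps = -260 + 8Ps, so Ps = 111.
Buyers pay Pb = 111 − 21 = 90; x' = -260 + 8·111 = 628.
Buyers' price falls by P* − Pb = 106 − 90 = 16; sellers' price rises by Ps − P* = 111 − 106 = 5.
So producers capture 5/21 = 5/21 of each unit of subsidy.

Producer share = 5/21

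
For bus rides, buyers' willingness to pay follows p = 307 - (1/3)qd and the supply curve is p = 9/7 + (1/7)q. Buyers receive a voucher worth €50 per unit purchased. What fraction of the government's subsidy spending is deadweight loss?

Pre-subsidy: 307 - (1/3)q = 9/7 + (1/7)q gives q* = 642 and p* = 93.
With the rebate, buyers effectively pay pb = ps − 50, where ps is the price sellers receive.
On the curves, pb = 307 - (1/3)q and ps = 9/7 + (1/7)q; the wedge ps − pb = 50 gives 9/7 + (1/7)q − (307 - (1/3)q) = 50, so q' = 747.
Then pb = 307 − (1/3)·747 = 58 and ps = 9/7 + (1/7)·747 = 108.
ΔCS = ½(642 + 747)(93 − 58) = 24307.5; ΔPS = ½(642 + 747)(108 − 93) = 10417.5.
Government spending = 50 × 747 = 37350.
DWL = ½ × 50 × (747 − 642) = 2625; fraction = 2625 / 37350 = 35/498.

DWL / government spending = 35/498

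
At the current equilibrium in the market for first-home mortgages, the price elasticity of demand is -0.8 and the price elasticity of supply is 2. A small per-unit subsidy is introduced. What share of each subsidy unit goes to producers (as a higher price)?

For a small subsidy around the equilibrium, the benefit split depends on the relative slopes, which at a point are proportional to the elasticities.
Buyer share = εs/(εs + |εd|) = 2/(2 + 0.8) = 5/7; seller share = |εd|/(εs + |εd|) = 2/7.
So producers capture 2/7 of the subsidy.

Producer share = 2/7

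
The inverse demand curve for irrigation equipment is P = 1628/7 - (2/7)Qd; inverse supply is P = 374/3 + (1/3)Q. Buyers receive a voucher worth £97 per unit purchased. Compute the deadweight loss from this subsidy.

Pre-subsidy: 1628/7 - (2/7)Q = 374/3 + (1/3)Q gives Q* = 2266/13 and P* = 2376/13.
With the rebate, buyers effectively pay Pb = Ps − 97, where Ps is the price sellers receive.
On the curves, Pb = 1628/7 - (2/7)Q and Ps = 374/3 + (1/3)Q; the wedge Ps − Pb = 97 gives 374/3 + (1/3)Q − (1628/7 - (2/7)Q) = 97, so Q' = 331.
Then Pb = 1628/7 − (2/7)·331 = 138 and Ps = 374/3 + (1/3)·331 = 235.
The subsidy expands output by 331 − 2266/13 = 2037/13 past the efficient level; on those units the gap between marginal cost and willingness to pay runs from 0 up to 97.
DWL = ½ × 97 × 2037/13 = 197589/26.

Deadweight loss = 197589/26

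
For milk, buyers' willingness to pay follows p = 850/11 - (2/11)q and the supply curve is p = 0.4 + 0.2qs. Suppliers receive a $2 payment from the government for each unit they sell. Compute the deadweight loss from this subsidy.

Deadweight loss = 110/21

Pre-subsidy: 850/11 - (2/11)q = 0.4 + 0.2q gives q* = 604/3 and p* = 122/3.
With the subsidy, sellers receive ps = pb + 2 for each unit, where pb is the price buyers pay.
On the curves, pb = 850/11 - (2/11)q and ps = 0.4 + 0.2q; the wedge ps − pb = 2 gives 0.4 + 0.2q − (850/11 - (2/11)q) = 2, so q' = 1446/7.
Then pb = 850/11 − (2/11)·(1446/7) = 278/7 and ps = 0.4 + 0.2·(1446/7) = 292/7.
The subsidy expands output by 1446/7 − 604/3 = 110/21 past the efficient level; on those units the gap between marginal cost and willingness to pay runs from 0 up to 2.
DWL = ½ × 2 × 110/21 = 110/21.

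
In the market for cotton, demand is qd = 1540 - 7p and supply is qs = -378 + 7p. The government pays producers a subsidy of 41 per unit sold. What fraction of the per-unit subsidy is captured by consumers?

Pre-subsidy: 1540 - 7p = -378 + 7p gives p* = 137, q* = 581.
With the subsidy, sellers receive ps = pb + 41 for each unit, where pb is the price buyers pay.
Supply in terms of pb becomes qs = -378 + 7(pb + 41) = -91 + 7pb. Setting this equal to demand: 1540 - 7pb = -91 + 7pb, so pb = 116.5.
Sellers receive ps = 116.5 + 41 = 157.5; q' = 1540 − 7·116.5 = 724.5.
Buyers' price falls by p* − pb = 137 − 116.5 = 20.5; sellers' price rises by ps − p* = 157.5 − 137 = 20.5.
So consumers capture 20.5/41 = 0.5 of each unit of subsidy.

Consumer share = 0.5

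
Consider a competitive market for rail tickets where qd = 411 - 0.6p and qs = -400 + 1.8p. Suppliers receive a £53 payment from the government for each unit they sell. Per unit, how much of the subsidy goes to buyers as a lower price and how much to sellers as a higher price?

Buyers gain £39.75 per unit; sellers gain £13.25 per unit

Pre-subsidy: 411 - 0.6p = -400 + 1.8p gives p* = 4055/12, q* = 208.25.
With the subsidy, sellers receive ps = pb + 53 for each unit, where pb is the price buyers pay.
Supply in terms of pb becomes qs = -400 + 1.8(pb + 53) = -304.6 + 1.8pb. Setting this equal to demand: 411 - 0.6pb = -304.6 + 1.8pb, so pb = 1789/6.
Sellers receive ps = 1789/6 + 53 = 2107/6; q' = 411 − 0.6·(1789/6) = 232.1.
Buyers' price falls by p* − pb = 4055/12 − 1789/6 = 39.75; sellers' price rises by ps − p* = 2107/6 − 4055/12 = 13.25.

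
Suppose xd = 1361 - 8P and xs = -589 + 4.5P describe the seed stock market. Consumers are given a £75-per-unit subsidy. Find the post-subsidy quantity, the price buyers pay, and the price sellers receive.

Pre-subsidy: 1361 - 8P = -589 + 4.5P gives P* = 156, x* = 113.
With the rebate, buyers effectively pay Pb = Ps − 75, where Ps is the price sellers receive.
Demand in terms of Ps becomes xd = 1361 − 8(Ps − 75) = 1961 - 8Ps. Setting this equal to supply: 1961 - 8Ps = -589 + 4.5Ps, so Ps = 204.
Buyers pay Pb = 204 − 75 = 129; x' = -589 + 4.5·204 = 329.

x' = 329; buyers pay £129; sellers receive £204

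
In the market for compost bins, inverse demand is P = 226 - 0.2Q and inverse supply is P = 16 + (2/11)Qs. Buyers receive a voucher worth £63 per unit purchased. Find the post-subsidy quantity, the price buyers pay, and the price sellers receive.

Q' = 715; buyers pay £83; sellers receive £146

Pre-subsidy: 226 - 0.2Q = 16 + (2/11)Q gives Q* = 550 and P* = 116.
With the rebate, buyers effectively pay Pb = Ps − 63, where Ps is the price sellers receive.
On the curves, Pb = 226 - 0.2Q and Ps = 16 + (2/11)Q; the wedge Ps − Pb = 63 gives 16 + (2/11)Q − (226 - 0.2Q) = 63, so Q' = 715.
Then Pb = 226 − 0.2·715 = 83 and Ps = 16 + (2/11)·715 = 146.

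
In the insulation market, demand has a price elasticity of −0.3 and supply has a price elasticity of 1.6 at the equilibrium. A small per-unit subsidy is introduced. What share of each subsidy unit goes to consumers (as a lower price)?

For a small subsidy around the equilibrium, the benefit split depends on the relative slopes, which at a point are proportional to the elasticities.
Buyer share = εs/(εs + |εd|) = 1.6/(1.6 + 0.3) = 16/19; seller share = |εd|/(εs + |εd|) = 3/19.

Consumer share = 16/19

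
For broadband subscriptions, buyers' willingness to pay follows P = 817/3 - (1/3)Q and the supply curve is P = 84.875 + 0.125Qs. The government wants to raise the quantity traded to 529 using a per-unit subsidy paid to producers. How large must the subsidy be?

At Q = 529, from the demand curve buyers pay Pb = 817/3 − (1/3)·529 = 96; from the supply curve sellers need Ps = 84.875 + 0.125·529 = 151.
The subsidy must fill the gap: s = Ps − Pb = 151 − 96 = 55.

Required subsidy s = 55 per unit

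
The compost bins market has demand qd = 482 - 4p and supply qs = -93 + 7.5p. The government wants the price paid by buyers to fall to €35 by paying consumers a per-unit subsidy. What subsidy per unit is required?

At a buyer price of 35, quantity demanded is 482 − 4·35 = 342.
Sellers supply 342 only when they receive ps with -93 + 7.5·ps = 342, i.e. ps = 58.
s = ps − pb = 58 − 35 = 23.

Required subsidy s = €23 per unit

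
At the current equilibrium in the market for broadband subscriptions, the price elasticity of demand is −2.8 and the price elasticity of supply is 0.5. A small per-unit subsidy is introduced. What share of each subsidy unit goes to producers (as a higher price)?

For a small subsidy around the equilibrium, the benefit split depends on the relative slopes, which at a point are proportional to the elasticities.
Buyer share = εs/(εs + |εd|) = 0.5/(0.5 + 2.8) = 5/33; seller share = |εd|/(εs + |εd|) = 28/33.
So producers capture 28/33 of the subsidy.

Producer share = 28/33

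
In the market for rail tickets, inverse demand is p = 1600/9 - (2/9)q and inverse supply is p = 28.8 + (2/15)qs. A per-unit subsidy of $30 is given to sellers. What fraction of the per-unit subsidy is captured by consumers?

Consumer share = 0.625

Pre-subsidy: 1600/9 - (2/9)q = 28.8 + (2/15)q gives q* = 419 and p* = 254/3.
With the subsidy, sellers receive ps = pb + 30 for each unit, where pb is the price buyers pay.
On the curves, pb = 1600/9 - (2/9)q and ps = 28.8 + (2/15)q; the wedge ps − pb = 30 gives 28.8 + (2/15)q − (1600/9 - (2/9)q) = 30, so q' = 503.375.
Then pb = 1600/9 − (2/9)·503.375 = 791/12 and ps = 28.8 + (2/15)·503.375 = 1151/12.
Buyers' price falls by p* − pb = 254/3 − 791/12 = 18.75; sellers' price rises by ps − p* = 1151/12 − 254/3 = 11.25.
So consumers capture 18.75/30 = 0.625 of each unit of subsidy.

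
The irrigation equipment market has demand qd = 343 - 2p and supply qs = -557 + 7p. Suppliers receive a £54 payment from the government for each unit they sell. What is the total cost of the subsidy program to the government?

Pre-subsidy: 343 - 2p = -557 + 7p gives p* = 100, q* = 143.
With the subsidy, sellers receive ps = pb + 54 for each unit, where pb is the price buyers pay.
Supply in terms of pb becomes qs = -557 + 7(pb + 54) = -179 + 7pb. Setting this equal to demand: 343 - 2pb = -179 + 7pb, so pb = 58.
Sellers receive ps = 58 + 54 = 112; q' = 343 − 2·58 = 227.
Government outlay = subsidy × quantity = 54 × 227 = 12258.

Government cost = £12258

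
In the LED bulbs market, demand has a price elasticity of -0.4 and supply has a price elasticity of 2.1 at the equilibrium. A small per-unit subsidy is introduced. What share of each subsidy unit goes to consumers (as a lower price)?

Consumer share = 0.84

For a small subsidy around the equilibrium, the benefit split depends on the relative slopes, which at a point are proportional to the elasticities.
Buyer share = εs/(εs + |εd|) = 2.1/(2.1 + 0.4) = 0.84; seller share = |εd|/(εs + |εd|) = 0.16.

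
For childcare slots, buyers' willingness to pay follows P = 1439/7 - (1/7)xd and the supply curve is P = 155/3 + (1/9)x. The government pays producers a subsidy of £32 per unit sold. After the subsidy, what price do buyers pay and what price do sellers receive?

Pre-subsidy: 1439/7 - (1/7)x = 155/3 + (1/9)x gives x* = 606 and P* = 119.
With the subsidy, sellers receive Ps = Pb + 32 for each unit, where Pb is the price buyers pay.
On the curves, Pb = 1439/7 - (1/7)x and Ps = 155/3 + (1/9)x; the wedge Ps − Pb = 32 gives 155/3 + (1/9)x − (1439/7 - (1/7)x) = 32, so x' = 732.
Then Pb = 1439/7 − (1/7)·732 = 101 and Ps = 155/3 + (1/9)·732 = 133.

Buyers pay £101; sellers receive £133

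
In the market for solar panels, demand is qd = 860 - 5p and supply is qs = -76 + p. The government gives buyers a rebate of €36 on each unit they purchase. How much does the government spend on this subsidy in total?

Pre-subsidy: 860 - 5p = -76 + p gives p* = 156, q* = 80.
With the rebate, buyers effectively pay pb = ps − 36, where ps is the price sellers receive.
Demand in terms of ps becomes qd = 860 − 5(ps − 36) = 1040 - 5ps. Setting this equal to supply: 1040 - 5ps = -76 + ps, so ps = 186.
Buyers pay pb = 186 − 36 = 150; q' = -76 + 1·186 = 110.
Government outlay = subsidy × quantity = 36 × 110 = 3960.

Government cost = €3960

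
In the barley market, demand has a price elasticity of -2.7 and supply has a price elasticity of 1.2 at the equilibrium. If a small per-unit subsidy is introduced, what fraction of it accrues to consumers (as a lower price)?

Consumer share = 4/13

For a small subsidy around the equilibrium, the benefit split depends on the relative slopes, which at a point are proportional to the elasticities.
Buyer share = εs/(εs + |εd|) = 1.2/(1.2 + 2.7) = 4/13; seller share = |εd|/(εs + |εd|) = 9/13.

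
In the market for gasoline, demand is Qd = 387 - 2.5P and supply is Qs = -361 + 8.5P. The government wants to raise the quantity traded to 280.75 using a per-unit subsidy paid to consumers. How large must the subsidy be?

At Q = 280.75, invert demand for the buyer price: Pb = (387 − 280.75)/2.5 = 42.5; invert supply for the seller price: Ps = (280.75 − (-361))/8.5 = 75.5.
The subsidy must fill the gap: s = Ps − Pb = 75.5 − 42.5 = 33.

Required subsidy s = 33 per unit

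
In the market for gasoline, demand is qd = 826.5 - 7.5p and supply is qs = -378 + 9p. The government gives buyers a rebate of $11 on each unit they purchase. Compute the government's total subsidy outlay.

Government cost = $3564

Pre-subsidy: 826.5 - 7.5p = -378 + 9p gives p* = 73, q* = 279.
With the rebate, buyers effectively pay pb = ps − 11, where ps is the price sellers receive.
Demand in terms of ps becomes qd = 826.5 − 7.5(ps − 11) = 909 - 7.5ps. Setting this equal to supply: 909 - 7.5ps = -378 + 9ps, so ps = 78.
Buyers pay pb = 78 − 11 = 67; q' = -378 + 9·78 = 324.
Government outlay = subsidy × quantity = 11 × 324 = 3564.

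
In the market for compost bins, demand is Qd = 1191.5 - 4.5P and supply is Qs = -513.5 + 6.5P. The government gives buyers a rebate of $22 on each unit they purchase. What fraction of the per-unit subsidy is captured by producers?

Pre-subsidy: 1191.5 - 4.5P = -513.5 + 6.5P gives P* = 155, Q* = 494.
With the rebate, buyers effectively pay Pb = Ps − 22, where Ps is the price sellers receive.
Demand in terms of Ps becomes Qd = 1191.5 − 4.5(Ps − 22) = 1290.5 - 4.5Ps. Setting this equal to supply: 1290.5 - 4.5Ps = -513.5 + 6.5Ps, so Ps = 164.
Buyers pay Pb = 164 − 22 = 142; Q' = -513.5 + 6.5·164 = 552.5.
Buyers' price falls by P* − Pb = 155 − 142 = 13; sellers' price rises by Ps − P* = 164 − 155 = 9.
So producers capture 9/22 = 9/22 of each unit of subsidy.

Producer share = 9/22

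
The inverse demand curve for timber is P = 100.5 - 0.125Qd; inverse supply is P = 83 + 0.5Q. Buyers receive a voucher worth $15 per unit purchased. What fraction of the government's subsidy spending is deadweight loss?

Pre-subsidy: 100.5 - 0.125Q = 83 + 0.5Q gives Q* = 28 and P* = 97.
With the rebate, buyers effectively pay Pb = Ps − 15, where Ps is the price sellers receive.
On the curves, Pb = 100.5 - 0.125Q and Ps = 83 + 0.5Q; the wedge Ps − Pb = 15 gives 83 + 0.5Q − (100.5 - 0.125Q) = 15, so Q' = 52.
Then Pb = 100.5 − 0.125·52 = 94 and Ps = 83 + 0.5·52 = 109.
ΔCS = ½(28 + 52)(97 − 94) = 120; ΔPS = ½(28 + 52)(109 − 97) = 480.
Government spending = 15 × 52 = 780.
DWL = ½ × 15 × (52 − 28) = 180; fraction = 180 / 780 = 3/13.

DWL / government spending = 3/13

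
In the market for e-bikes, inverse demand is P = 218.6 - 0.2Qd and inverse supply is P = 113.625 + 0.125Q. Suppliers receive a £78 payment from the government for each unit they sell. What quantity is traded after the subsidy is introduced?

Q' = 563

Pre-subsidy: 218.6 - 0.2Q = 113.625 + 0.125Q gives Q* = 323 and P* = 154.
With the subsidy, sellers receive Ps = Pb + 78 for each unit, where Pb is the price buyers pay.
On the curves, Pb = 218.6 - 0.2Q and Ps = 113.625 + 0.125Q; the wedge Ps − Pb = 78 gives 113.625 + 0.125Q − (218.6 - 0.2Q) = 78, so Q' = 563.
Then Pb = 218.6 − 0.2·563 = 106 and Ps = 113.625 + 0.125·563 = 184.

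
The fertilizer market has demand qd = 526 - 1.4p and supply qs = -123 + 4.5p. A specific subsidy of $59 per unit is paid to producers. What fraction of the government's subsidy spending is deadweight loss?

Pre-subsidy: 526 - 1.4p = -123 + 4.5p gives p* = 110, q* = 372.
With the subsidy, sellers receive ps = pb + 59 for each unit, where pb is the price buyers pay.
Supply in terms of pb becomes qs = -123 + 4.5(pb + 59) = 142.5 + 4.5pb. Setting this equal to demand: 526 - 1.4pb = 142.5 + 4.5pb, so pb = 65.
Sellers receive ps = 65 + 59 = 124; q' = 526 − 1.4·65 = 435.
ΔCS = ½(372 + 435)(110 − 65) = 18157.5; ΔPS = ½(372 + 435)(124 − 110) = 5649.
Government spending = 59 × 435 = 25665.
DWL = ½ × 59 × (435 − 372) = 1858.5; fraction = 1858.5 / 25665 = 21/290.

DWL / government spending = 21/290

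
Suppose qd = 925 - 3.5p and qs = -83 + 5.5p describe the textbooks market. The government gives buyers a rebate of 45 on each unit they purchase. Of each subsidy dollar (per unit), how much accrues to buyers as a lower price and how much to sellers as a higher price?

Buyers gain 27.5 per unit; sellers gain 17.5 per unit

Pre-subsidy: 925 - 3.5p = -83 + 5.5p gives p* = 112, q* = 533.
With the rebate, buyers effectively pay pb = ps − 45, where ps is the price sellers receive.
Demand in terms of ps becomes qd = 925 − 3.5(ps − 45) = 1082.5 - 3.5ps. Setting this equal to supply: 1082.5 - 3.5ps = -83 + 5.5ps, so ps = 129.5.
Buyers pay pb = 129.5 − 45 = 84.5; q' = -83 + 5.5·129.5 = 629.25.
Buyers' price falls by p* − pb = 112 − 84.5 = 27.5; sellers' price rises by ps − p* = 129.5 − 112 = 17.5.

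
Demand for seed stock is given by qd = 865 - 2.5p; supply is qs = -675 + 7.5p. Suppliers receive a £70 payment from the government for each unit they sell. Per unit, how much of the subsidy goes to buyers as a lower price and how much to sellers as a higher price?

Buyers gain £52.5 per unit; sellers gain £17.5 per unit

Pre-subsidy: 865 - 2.5p = -675 + 7.5p gives p* = 154, q* = 480.
With the subsidy, sellers receive ps = pb + 70 for each unit, where pb is the price buyers pay.
Supply in terms of pb becomes qs = -675 + 7.5(pb + 70) = -150 + 7.5pb. Setting this equal to demand: 865 - 2.5pb = -150 + 7.5pb, so pb = 101.5.
Sellers receive ps = 101.5 + 70 = 171.5; q' = 865 − 2.5·101.5 = 611.25.
Buyers' price falls by p* − pb = 154 − 101.5 = 52.5; sellers' price rises by ps − p* = 171.5 − 154 = 17.5.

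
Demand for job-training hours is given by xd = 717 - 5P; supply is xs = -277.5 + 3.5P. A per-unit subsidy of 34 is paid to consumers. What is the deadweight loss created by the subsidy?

Deadweight loss = 1190

Pre-subsidy: 717 - 5P = -277.5 + 3.5P gives P* = 117, x* = 132.
With the rebate, buyers effectively pay Pb = Ps − 34, where Ps is the price sellers receive.
Demand in terms of Ps becomes xd = 717 − 5(Ps − 34) = 887 - 5Ps. Setting this equal to supply: 887 - 5Ps = -277.5 + 3.5Ps, so Ps = 137.
Buyers pay Pb = 137 − 34 = 103; x' = -277.5 + 3.5·137 = 202.
The subsidy expands output by 202 − 132 = 70 past the efficient level; on those units the gap between marginal cost and willingness to pay runs from 0 up to 34.
DWL = ½ × 34 × 70 = 1190.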